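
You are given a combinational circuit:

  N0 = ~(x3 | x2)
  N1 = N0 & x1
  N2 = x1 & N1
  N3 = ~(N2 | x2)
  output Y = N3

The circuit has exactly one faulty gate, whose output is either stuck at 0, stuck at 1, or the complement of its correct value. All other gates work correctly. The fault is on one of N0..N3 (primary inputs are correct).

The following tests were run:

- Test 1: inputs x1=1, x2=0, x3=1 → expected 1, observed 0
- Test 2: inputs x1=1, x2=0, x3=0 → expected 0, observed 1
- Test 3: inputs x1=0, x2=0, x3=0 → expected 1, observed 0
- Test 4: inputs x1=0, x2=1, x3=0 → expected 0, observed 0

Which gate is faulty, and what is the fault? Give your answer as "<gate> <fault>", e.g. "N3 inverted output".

N2 inverted output

Fault-free values for test 1 (x1=1, x2=0, x3=1): N0=0, N1=0, N2=0, N3=1, giving Y=1. Observed 0.
Test 1: faults giving observed 0 are {N0 stuck-at-1, N0 inverted output, N1 stuck-at-1, N1 inverted output, N2 stuck-at-1, N2 inverted output, N3 stuck-at-0, N3 inverted output}.
Test 2 (x1=1, x2=0, x3=0): fault-free N0=1, N1=1, N2=1, N3=0 → 0; observed 1. Eliminates N0 stuck-at-1, N1 stuck-at-1, N2 stuck-at-1, N3 stuck-at-0.
Test 3 (x1=0, x2=0, x3=0): fault-free N0=1, N1=0, N2=0, N3=1 → 1; observed 0. Eliminates N0 inverted output, N1 inverted output.
Test 4 (x1=0, x2=1, x3=0): fault-free N0=0, N1=0, N2=0, N3=0 → 0; observed 0. Eliminates N3 inverted output.
Only N2 inverted output is consistent with every test.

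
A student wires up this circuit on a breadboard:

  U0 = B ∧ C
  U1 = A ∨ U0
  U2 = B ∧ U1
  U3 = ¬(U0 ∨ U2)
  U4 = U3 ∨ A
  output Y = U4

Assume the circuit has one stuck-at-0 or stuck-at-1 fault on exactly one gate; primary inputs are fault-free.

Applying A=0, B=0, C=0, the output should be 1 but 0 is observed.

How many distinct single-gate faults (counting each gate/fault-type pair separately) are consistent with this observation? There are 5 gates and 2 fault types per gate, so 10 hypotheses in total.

Fault-free: U0=0, U1=0, U2=0, U3=1, U4=1 → 1. Observed 0.
  U0 stuck-at-0: output 1 ✗
  U0 stuck-at-1: output 0 ✓
  U1 stuck-at-0: output 1 ✗
  U1 stuck-at-1: output 1 ✗
  U2 stuck-at-0: output 1 ✗
  U2 stuck-at-1: output 0 ✓
  U3 stuck-at-0: output 0 ✓
  U3 stuck-at-1: output 1 ✗
  U4 stuck-at-0: output 0 ✓
  U4 stuck-at-1: output 1 ✗
Consistent faults: {U0 stuck-at-1, U2 stuck-at-1, U3 stuck-at-0, U4 stuck-at-0} — 4 in all.

4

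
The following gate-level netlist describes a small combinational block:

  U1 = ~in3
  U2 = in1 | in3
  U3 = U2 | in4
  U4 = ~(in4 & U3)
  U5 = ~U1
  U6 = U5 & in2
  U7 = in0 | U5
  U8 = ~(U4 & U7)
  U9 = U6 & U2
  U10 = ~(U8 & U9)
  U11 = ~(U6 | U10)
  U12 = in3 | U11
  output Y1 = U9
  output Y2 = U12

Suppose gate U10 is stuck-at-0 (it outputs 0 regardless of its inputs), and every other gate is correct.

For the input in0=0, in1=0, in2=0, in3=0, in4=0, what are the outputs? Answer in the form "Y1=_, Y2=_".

Y1=0, Y2=1

Propagate with U10 forced: U1=1, U2=0, U3=0, U4=1, U5=0, U6=0, U7=0, U8=1, U9=0, U10=0 [stuck-at-0], U11=1, U12=1.
So the outputs are Y1=0, Y2=1. (Without the fault they would be Y1=0, Y2=0.)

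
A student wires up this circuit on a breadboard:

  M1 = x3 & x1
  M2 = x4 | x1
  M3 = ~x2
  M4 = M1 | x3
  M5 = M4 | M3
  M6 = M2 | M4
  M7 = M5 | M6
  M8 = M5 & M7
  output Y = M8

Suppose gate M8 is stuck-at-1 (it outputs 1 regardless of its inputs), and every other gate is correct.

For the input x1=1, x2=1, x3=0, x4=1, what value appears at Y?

1

Propagate with M8 forced: M1=0, M2=1, M3=0, M4=0, M5=0, M6=1, M7=1, M8=1 [stuck-at-1].
So Y = 1. (Without the fault it would be 0.)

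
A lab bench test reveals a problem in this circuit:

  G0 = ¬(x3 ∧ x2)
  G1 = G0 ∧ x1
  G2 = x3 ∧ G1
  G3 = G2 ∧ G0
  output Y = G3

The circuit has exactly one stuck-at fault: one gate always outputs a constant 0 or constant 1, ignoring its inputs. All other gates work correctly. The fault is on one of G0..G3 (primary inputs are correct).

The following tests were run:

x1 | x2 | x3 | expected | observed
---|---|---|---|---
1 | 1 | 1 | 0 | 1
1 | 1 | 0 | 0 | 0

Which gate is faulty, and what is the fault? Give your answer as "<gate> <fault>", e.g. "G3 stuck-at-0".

G0 stuck-at-1

Fault-free values for test 1 (x1=1, x2=1, x3=1): G0=0, G1=0, G2=0, G3=0, giving Y=0. Observed 1.
Test 1: faults giving observed 1 are {G0 stuck-at-1, G3 stuck-at-1}.
Test 2 (x1=1, x2=1, x3=0): fault-free G0=1, G1=1, G2=0, G3=0 → 0; observed 0. Eliminates G3 stuck-at-1.
Only G0 stuck-at-1 is consistent with every test.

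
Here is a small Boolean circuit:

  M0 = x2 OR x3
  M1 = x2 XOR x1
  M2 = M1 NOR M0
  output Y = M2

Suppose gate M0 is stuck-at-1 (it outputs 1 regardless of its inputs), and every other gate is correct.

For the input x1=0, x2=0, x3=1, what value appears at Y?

0

Propagate with M0 forced: M0=1 [stuck-at-1], M1=0, M2=0.
So Y = 0. (Same as the fault-free value — the fault is masked on this input.)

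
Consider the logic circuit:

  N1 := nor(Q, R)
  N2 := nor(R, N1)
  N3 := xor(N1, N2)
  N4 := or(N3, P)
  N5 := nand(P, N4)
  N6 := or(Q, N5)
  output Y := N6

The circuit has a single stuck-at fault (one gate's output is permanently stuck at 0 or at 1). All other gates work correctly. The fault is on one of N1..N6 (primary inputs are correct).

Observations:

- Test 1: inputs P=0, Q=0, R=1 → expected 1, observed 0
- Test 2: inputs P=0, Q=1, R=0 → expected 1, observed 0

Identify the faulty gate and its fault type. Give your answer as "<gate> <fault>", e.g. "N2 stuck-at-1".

N6 stuck-at-0

Fault-free values for test 1 (P=0, Q=0, R=1): N1=0, N2=0, N3=0, N4=0, N5=1, N6=1, giving Y=1. Observed 0.
Test 1: faults giving observed 0 are {N5 stuck-at-0, N6 stuck-at-0}.
Test 2 (P=0, Q=1, R=0): fault-free N1=0, N2=1, N3=1, N4=1, N5=1, N6=1 → 1; observed 0. Eliminates N5 stuck-at-0.
Only N6 stuck-at-0 is consistent with every test.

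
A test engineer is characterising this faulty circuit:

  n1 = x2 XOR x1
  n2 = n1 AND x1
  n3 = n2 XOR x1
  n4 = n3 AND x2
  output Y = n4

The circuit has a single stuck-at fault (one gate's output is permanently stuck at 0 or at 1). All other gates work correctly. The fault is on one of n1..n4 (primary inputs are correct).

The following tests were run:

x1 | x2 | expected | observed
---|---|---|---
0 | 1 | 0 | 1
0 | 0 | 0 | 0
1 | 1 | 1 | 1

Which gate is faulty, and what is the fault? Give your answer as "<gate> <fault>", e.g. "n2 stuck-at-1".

n3 stuck-at-1

Fault-free values for test 1 (x1=0, x2=1): n1=1, n2=0, n3=0, n4=0, giving Y=0. Observed 1.
Test 1: faults giving observed 1 are {n2 stuck-at-1, n3 stuck-at-1, n4 stuck-at-1}.
Test 2 (x1=0, x2=0): fault-free n1=0, n2=0, n3=0, n4=0 → 0; observed 0. Eliminates n4 stuck-at-1.
Test 3 (x1=1, x2=1): fault-free n1=0, n2=0, n3=1, n4=1 → 1; observed 1. Eliminates n2 stuck-at-1.
Only n3 stuck-at-1 is consistent with every test.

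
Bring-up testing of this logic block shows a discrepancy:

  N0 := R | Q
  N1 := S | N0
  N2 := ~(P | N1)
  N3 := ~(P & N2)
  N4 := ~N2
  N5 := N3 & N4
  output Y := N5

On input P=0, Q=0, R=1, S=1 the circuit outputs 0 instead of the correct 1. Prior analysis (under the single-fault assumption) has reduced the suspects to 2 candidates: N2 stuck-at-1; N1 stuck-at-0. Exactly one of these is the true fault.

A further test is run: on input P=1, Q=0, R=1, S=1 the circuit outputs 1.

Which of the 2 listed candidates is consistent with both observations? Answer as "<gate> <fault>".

N1 stuck-at-0

Evaluate each candidate on input P=1, Q=0, R=1, S=1:
  N2 stuck-at-1: N0=1, N1=1, N2=1 [stuck-at-1], N3=0, N4=0, N5=0 → 0 — eliminated
  N1 stuck-at-0: N0=1, N1=0 [stuck-at-0], N2=0, N3=1, N4=1, N5=1 → 1 — matches
Only N1 stuck-at-0 reproduces the observed 1.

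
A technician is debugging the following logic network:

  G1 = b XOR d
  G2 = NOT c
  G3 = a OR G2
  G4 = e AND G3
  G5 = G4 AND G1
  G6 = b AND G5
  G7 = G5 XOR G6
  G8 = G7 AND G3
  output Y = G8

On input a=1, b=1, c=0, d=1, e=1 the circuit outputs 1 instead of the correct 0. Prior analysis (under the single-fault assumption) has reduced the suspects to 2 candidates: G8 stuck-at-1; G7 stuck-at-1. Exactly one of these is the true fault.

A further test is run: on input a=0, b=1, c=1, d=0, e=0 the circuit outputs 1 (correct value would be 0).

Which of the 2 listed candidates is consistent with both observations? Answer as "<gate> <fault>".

G8 stuck-at-1

Evaluate each candidate on input a=0, b=1, c=1, d=0, e=0:
  G8 stuck-at-1: G1=1, G2=0, G3=0, G4=0, G5=0, G6=0, G7=0, G8=1 [stuck-at-1] → 1 — matches
  G7 stuck-at-1: G1=1, G2=0, G3=0, G4=0, G5=0, G6=0, G7=1 [stuck-at-1], G8=0 → 0 — eliminated
Only G8 stuck-at-1 reproduces the observed 1.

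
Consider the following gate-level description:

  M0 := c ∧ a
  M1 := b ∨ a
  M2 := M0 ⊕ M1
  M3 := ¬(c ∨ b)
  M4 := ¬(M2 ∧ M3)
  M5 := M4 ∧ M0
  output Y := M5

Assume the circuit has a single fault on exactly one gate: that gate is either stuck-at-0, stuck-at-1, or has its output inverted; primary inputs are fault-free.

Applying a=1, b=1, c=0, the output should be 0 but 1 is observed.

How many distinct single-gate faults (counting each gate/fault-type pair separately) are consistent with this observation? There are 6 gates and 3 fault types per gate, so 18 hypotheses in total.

Fault-free: M0=0, M1=1, M2=1, M3=0, M4=1, M5=0 → 0. Observed 1.
  M0: stuck-at-1, inverted output ✓; others ✗
  M1: none of the 3 fault types match ✗
  M2: none of the 3 fault types match ✗
  M3: none of the 3 fault types match ✗
  M4: none of the 3 fault types match ✗
  M5: stuck-at-1, inverted output ✓; others ✗
Consistent faults: {M0 stuck-at-1, M0 inverted output, M5 stuck-at-1, M5 inverted output} — 4 in all.

4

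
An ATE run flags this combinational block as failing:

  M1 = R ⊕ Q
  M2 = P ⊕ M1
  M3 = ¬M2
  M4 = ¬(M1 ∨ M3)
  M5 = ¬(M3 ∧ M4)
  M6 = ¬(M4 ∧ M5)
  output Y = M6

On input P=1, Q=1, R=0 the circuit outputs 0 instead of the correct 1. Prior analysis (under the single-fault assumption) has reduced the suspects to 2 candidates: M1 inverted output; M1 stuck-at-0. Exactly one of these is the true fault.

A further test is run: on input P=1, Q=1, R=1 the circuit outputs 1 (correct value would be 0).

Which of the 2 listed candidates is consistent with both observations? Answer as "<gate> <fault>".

Evaluate each candidate on input P=1, Q=1, R=1:
  M1 inverted output: M1=1 [inverted output], M2=0, M3=1, M4=0, M5=1, M6=1 → 1 — matches
  M1 stuck-at-0: M1=0 [stuck-at-0], M2=1, M3=0, M4=1, M5=1, M6=0 → 0 — eliminated
Only M1 inverted output reproduces the observed 1.

M1 inverted output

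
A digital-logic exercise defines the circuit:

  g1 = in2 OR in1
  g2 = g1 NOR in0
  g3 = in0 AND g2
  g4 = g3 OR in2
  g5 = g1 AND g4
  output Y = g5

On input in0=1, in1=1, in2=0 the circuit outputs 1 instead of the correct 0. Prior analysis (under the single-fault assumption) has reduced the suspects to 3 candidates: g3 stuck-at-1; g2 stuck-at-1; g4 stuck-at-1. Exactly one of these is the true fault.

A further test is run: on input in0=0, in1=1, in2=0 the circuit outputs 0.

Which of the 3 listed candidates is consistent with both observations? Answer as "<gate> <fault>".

Evaluate each candidate on input in0=0, in1=1, in2=0:
  g3 stuck-at-1: g1=1, g2=0, g3=1 [stuck-at-1], g4=1, g5=1 → 1 — eliminated
  g2 stuck-at-1: g1=1, g2=1 [stuck-at-1], g3=0, g4=0, g5=0 → 0 — matches
  g4 stuck-at-1: g1=1, g2=0, g3=0, g4=1 [stuck-at-1], g5=1 → 1 — eliminated
Only g2 stuck-at-1 reproduces the observed 0.

g2 stuck-at-1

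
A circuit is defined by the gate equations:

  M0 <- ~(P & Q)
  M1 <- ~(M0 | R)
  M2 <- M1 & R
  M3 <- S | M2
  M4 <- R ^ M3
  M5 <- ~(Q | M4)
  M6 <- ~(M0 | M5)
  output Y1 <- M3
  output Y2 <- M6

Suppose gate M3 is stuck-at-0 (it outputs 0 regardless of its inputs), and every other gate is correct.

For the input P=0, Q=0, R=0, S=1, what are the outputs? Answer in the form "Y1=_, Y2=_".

Y1=0, Y2=0

Propagate with M3 forced: M0=1, M1=0, M2=0, M3=0 [stuck-at-0], M4=0, M5=1, M6=0.
So the outputs are Y1=0, Y2=0. (Without the fault they would be Y1=1, Y2=0.)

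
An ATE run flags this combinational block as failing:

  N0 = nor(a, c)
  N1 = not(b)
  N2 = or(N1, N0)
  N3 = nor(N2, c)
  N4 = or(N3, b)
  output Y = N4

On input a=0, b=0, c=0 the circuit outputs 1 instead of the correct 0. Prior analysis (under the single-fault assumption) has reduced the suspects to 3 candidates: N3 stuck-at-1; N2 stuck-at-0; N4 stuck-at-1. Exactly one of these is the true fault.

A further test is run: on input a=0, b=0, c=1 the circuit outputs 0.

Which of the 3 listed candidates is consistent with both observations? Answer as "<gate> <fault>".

Evaluate each candidate on input a=0, b=0, c=1:
  N3 stuck-at-1: N0=0, N1=1, N2=1, N3=1 [stuck-at-1], N4=1 → 1 — eliminated
  N2 stuck-at-0: N0=0, N1=1, N2=0 [stuck-at-0], N3=0, N4=0 → 0 — matches
  N4 stuck-at-1: N0=0, N1=1, N2=1, N3=0, N4=1 [stuck-at-1] → 1 — eliminated
Only N2 stuck-at-0 reproduces the observed 0.

N2 stuck-at-0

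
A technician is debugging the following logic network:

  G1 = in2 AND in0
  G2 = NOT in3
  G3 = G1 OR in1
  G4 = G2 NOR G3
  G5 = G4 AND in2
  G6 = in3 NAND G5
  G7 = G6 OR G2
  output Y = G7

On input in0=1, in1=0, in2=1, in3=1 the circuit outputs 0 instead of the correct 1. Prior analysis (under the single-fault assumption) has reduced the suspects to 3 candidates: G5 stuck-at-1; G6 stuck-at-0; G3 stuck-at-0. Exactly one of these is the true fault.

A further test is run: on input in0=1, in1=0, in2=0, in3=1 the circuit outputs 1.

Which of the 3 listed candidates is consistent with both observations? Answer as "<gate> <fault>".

G3 stuck-at-0

Evaluate each candidate on input in0=1, in1=0, in2=0, in3=1:
  G5 stuck-at-1: G1=0, G2=0, G3=0, G4=1, G5=1 [stuck-at-1], G6=0, G7=0 → 0 — eliminated
  G6 stuck-at-0: G1=0, G2=0, G3=0, G4=1, G5=0, G6=0 [stuck-at-0], G7=0 → 0 — eliminated
  G3 stuck-at-0: G1=0, G2=0, G3=0 [stuck-at-0], G4=1, G5=0, G6=1, G7=1 → 1 — matches
Only G3 stuck-at-0 reproduces the observed 1.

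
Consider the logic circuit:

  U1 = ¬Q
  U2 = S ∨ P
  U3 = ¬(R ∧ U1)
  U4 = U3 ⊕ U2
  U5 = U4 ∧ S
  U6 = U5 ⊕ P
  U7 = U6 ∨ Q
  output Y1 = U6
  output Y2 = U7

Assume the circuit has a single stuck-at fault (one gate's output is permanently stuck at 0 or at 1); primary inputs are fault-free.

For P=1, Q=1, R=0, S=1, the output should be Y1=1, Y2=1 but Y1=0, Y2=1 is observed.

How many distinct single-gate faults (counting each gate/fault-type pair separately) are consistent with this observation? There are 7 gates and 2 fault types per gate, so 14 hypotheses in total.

5

Fault-free: U1=0, U2=1, U3=1, U4=0, U5=0, U6=1, U7=1 → Y1=1, Y2=1. Observed Y1=0, Y2=1.
  U1 stuck-at-0: output Y1=1, Y2=1 ✗
  U1 stuck-at-1: output Y1=1, Y2=1 ✗
  U2 stuck-at-0: output Y1=0, Y2=1 ✓
  U2 stuck-at-1: output Y1=1, Y2=1 ✗
  U3 stuck-at-0: output Y1=0, Y2=1 ✓
  U3 stuck-at-1: output Y1=1, Y2=1 ✗
  U4 stuck-at-0: output Y1=1, Y2=1 ✗
  U4 stuck-at-1: output Y1=0, Y2=1 ✓
  U5 stuck-at-0: output Y1=1, Y2=1 ✗
  U5 stuck-at-1: output Y1=0, Y2=1 ✓
  U6 stuck-at-0: output Y1=0, Y2=1 ✓
  U6 stuck-at-1: output Y1=1, Y2=1 ✗
  U7 stuck-at-0: output Y1=1, Y2=0 ✗
  U7 stuck-at-1: output Y1=1, Y2=1 ✗
Consistent faults: {U2 stuck-at-0, U3 stuck-at-0, U4 stuck-at-1, U5 stuck-at-1, U6 stuck-at-0} — 5 in all.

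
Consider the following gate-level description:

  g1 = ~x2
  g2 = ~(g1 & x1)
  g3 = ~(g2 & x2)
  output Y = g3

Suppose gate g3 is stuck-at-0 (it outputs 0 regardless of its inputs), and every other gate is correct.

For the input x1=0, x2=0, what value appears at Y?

0

Propagate with g3 forced: g1=1, g2=1, g3=0 [stuck-at-0].
So Y = 0. (Without the fault it would be 1.)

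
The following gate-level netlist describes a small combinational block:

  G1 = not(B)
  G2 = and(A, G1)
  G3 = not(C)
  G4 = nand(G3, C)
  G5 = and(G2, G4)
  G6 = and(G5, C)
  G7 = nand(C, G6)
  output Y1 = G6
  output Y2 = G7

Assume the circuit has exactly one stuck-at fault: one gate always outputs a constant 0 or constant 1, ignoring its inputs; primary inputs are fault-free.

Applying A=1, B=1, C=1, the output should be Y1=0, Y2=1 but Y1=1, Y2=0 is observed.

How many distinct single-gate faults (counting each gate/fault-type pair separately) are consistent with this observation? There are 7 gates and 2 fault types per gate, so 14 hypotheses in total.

Fault-free: G1=0, G2=0, G3=0, G4=1, G5=0, G6=0, G7=1 → Y1=0, Y2=1. Observed Y1=1, Y2=0.
  G1 stuck-at-0: output Y1=0, Y2=1 ✗
  G1 stuck-at-1: output Y1=1, Y2=0 ✓
  G2 stuck-at-0: output Y1=0, Y2=1 ✗
  G2 stuck-at-1: output Y1=1, Y2=0 ✓
  G3 stuck-at-0: output Y1=0, Y2=1 ✗
  G3 stuck-at-1: output Y1=0, Y2=1 ✗
  G4 stuck-at-0: output Y1=0, Y2=1 ✗
  G4 stuck-at-1: output Y1=0, Y2=1 ✗
  G5 stuck-at-0: output Y1=0, Y2=1 ✗
  G5 stuck-at-1: output Y1=1, Y2=0 ✓
  G6 stuck-at-0: output Y1=0, Y2=1 ✗
  G6 stuck-at-1: output Y1=1, Y2=0 ✓
  G7 stuck-at-0: output Y1=0, Y2=0 ✗
  G7 stuck-at-1: output Y1=0, Y2=1 ✗
Consistent faults: {G1 stuck-at-1, G2 stuck-at-1, G5 stuck-at-1, G6 stuck-at-1} — 4 in all.

4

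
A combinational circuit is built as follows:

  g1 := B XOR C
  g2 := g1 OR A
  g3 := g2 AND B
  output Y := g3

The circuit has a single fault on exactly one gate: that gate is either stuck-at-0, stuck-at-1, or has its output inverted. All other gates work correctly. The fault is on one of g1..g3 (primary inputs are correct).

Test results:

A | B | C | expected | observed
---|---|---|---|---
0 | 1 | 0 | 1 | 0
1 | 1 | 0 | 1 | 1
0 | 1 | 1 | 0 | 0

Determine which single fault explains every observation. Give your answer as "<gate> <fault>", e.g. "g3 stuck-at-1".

Fault-free values for test 1 (A=0, B=1, C=0): g1=1, g2=1, g3=1, giving Y=1. Observed 0.
Test 1: faults giving observed 0 are {g1 stuck-at-0, g1 inverted output, g2 stuck-at-0, g2 inverted output, g3 stuck-at-0, g3 inverted output}.
Test 2 (A=1, B=1, C=0): fault-free g1=1, g2=1, g3=1 → 1; observed 1. Eliminates g2 stuck-at-0, g2 inverted output, g3 stuck-at-0, g3 inverted output.
Test 3 (A=0, B=1, C=1): fault-free g1=0, g2=0, g3=0 → 0; observed 0. Eliminates g1 inverted output.
Only g1 stuck-at-0 is consistent with every test.

g1 stuck-at-0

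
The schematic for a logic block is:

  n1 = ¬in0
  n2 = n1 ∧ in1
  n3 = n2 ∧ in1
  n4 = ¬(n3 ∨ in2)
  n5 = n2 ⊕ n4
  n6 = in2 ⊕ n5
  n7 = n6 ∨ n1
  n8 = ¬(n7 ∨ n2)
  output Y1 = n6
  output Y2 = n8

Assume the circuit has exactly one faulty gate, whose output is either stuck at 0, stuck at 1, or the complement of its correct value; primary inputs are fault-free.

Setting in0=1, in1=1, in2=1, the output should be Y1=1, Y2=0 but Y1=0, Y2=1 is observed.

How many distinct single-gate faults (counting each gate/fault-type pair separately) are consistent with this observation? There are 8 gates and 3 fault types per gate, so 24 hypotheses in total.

6

Fault-free: n1=0, n2=0, n3=0, n4=0, n5=0, n6=1, n7=1, n8=0 → Y1=1, Y2=0. Observed Y1=0, Y2=1.
  n1: none of the 3 fault types match ✗
  n2: none of the 3 fault types match ✗
  n3: none of the 3 fault types match ✗
  n4: stuck-at-1, inverted output ✓; others ✗
  n5: stuck-at-1, inverted output ✓; others ✗
  n6: stuck-at-0, inverted output ✓; others ✗
  n7: none of the 3 fault types match ✗
  n8: none of the 3 fault types match ✗
Consistent faults: {n4 stuck-at-1, n4 inverted output, n5 stuck-at-1, n5 inverted output, n6 stuck-at-0, n6 inverted output} — 6 in all.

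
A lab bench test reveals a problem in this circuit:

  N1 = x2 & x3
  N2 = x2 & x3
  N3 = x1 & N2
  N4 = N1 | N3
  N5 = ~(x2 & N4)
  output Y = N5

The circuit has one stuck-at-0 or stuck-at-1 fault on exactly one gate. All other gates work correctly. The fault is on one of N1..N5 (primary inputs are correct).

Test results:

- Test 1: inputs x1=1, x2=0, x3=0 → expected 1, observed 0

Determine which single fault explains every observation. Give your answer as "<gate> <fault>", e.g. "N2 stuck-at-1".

Fault-free values for test 1 (x1=1, x2=0, x3=0): N1=0, N2=0, N3=0, N4=0, N5=1, giving Y=1. Observed 0.
Test 1: faults giving observed 0 are {N5 stuck-at-0}.
Only N5 stuck-at-0 is consistent with every test.

N5 stuck-at-0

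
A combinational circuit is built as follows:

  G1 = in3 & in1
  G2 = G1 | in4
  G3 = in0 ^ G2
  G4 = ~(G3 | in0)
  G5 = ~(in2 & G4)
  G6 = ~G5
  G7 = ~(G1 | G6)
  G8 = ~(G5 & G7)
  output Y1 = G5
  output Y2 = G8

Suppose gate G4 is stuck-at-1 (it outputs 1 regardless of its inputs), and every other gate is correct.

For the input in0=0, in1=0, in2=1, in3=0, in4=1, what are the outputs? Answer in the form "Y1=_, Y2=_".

Propagate with G4 forced: G1=0, G2=1, G3=1, G4=1 [stuck-at-1], G5=0, G6=1, G7=0, G8=1.
So the outputs are Y1=0, Y2=1. (Without the fault they would be Y1=1, Y2=0.)

Y1=0, Y2=1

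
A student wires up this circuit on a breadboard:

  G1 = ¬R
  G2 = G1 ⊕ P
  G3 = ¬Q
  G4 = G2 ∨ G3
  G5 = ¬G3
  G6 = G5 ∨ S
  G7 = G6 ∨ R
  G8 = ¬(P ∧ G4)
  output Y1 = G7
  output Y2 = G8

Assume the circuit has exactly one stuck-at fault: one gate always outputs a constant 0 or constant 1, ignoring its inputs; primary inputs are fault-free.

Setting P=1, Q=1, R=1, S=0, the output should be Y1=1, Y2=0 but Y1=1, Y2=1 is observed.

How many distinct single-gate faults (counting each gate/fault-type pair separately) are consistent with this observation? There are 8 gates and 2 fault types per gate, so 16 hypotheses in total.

4

Fault-free: G1=0, G2=1, G3=0, G4=1, G5=1, G6=1, G7=1, G8=0 → Y1=1, Y2=0. Observed Y1=1, Y2=1.
  G1: stuck-at-1 ✓; others ✗
  G2: stuck-at-0 ✓; others ✗
  G3: none of the 2 fault types match ✗
  G4: stuck-at-0 ✓; others ✗
  G5: none of the 2 fault types match ✗
  G6: none of the 2 fault types match ✗
  G7: none of the 2 fault types match ✗
  G8: stuck-at-1 ✓; others ✗
Consistent faults: {G1 stuck-at-1, G2 stuck-at-0, G4 stuck-at-0, G8 stuck-at-1} — 4 in all.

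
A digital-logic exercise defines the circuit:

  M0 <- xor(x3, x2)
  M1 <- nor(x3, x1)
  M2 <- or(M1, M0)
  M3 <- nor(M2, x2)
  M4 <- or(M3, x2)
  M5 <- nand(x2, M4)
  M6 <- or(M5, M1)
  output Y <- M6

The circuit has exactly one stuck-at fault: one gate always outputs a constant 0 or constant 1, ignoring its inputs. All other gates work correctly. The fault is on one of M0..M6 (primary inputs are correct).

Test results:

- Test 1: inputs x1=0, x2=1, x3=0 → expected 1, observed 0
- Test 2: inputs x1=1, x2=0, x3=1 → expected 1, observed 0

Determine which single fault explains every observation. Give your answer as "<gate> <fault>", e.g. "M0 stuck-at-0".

Fault-free values for test 1 (x1=0, x2=1, x3=0): M0=1, M1=1, M2=1, M3=0, M4=1, M5=0, M6=1, giving Y=1. Observed 0.
Test 1: faults giving observed 0 are {M1 stuck-at-0, M6 stuck-at-0}.
Test 2 (x1=1, x2=0, x3=1): fault-free M0=1, M1=0, M2=1, M3=0, M4=0, M5=1, M6=1 → 1; observed 0. Eliminates M1 stuck-at-0.
Only M6 stuck-at-0 is consistent with every test.

M6 stuck-at-0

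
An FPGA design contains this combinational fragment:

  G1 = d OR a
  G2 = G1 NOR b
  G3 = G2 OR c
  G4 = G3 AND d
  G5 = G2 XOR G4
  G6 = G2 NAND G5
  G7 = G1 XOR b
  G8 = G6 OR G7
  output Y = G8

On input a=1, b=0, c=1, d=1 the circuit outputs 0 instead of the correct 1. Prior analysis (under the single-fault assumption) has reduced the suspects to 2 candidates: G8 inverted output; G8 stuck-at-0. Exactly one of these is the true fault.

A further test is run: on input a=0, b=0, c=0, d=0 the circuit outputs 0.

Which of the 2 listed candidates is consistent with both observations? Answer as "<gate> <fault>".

G8 stuck-at-0

Evaluate each candidate on input a=0, b=0, c=0, d=0:
  G8 inverted output: G1=0, G2=1, G3=1, G4=0, G5=1, G6=0, G7=0, G8=1 [inverted output] → 1 — eliminated
  G8 stuck-at-0: G1=0, G2=1, G3=1, G4=0, G5=1, G6=0, G7=0, G8=0 [stuck-at-0] → 0 — matches
Only G8 stuck-at-0 reproduces the observed 0.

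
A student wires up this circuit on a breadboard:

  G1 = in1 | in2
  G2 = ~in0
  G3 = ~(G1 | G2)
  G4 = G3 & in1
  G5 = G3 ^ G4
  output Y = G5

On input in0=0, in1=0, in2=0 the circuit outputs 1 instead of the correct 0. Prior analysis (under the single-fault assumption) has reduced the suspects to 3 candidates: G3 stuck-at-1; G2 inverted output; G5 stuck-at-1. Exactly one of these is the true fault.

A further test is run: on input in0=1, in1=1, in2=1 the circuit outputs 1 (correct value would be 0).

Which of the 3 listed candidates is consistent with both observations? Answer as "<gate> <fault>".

Evaluate each candidate on input in0=1, in1=1, in2=1:
  G3 stuck-at-1: G1=1, G2=0, G3=1 [stuck-at-1], G4=1, G5=0 → 0 — eliminated
  G2 inverted output: G1=1, G2=1 [inverted output], G3=0, G4=0, G5=0 → 0 — eliminated
  G5 stuck-at-1: G1=1, G2=0, G3=0, G4=0, G5=1 [stuck-at-1] → 1 — matches
Only G5 stuck-at-1 reproduces the observed 1.

G5 stuck-at-1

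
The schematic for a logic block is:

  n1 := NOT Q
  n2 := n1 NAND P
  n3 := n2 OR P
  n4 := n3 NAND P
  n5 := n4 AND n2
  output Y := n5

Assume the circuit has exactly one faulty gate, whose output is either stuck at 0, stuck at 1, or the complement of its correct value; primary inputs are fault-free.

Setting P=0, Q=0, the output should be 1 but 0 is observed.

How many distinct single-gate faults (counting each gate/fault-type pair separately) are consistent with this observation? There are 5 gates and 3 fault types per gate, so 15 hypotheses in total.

6

Fault-free: n1=1, n2=1, n3=1, n4=1, n5=1 → 1. Observed 0.
  n1: none of the 3 fault types match ✗
  n2: stuck-at-0, inverted output ✓; others ✗
  n3: none of the 3 fault types match ✗
  n4: stuck-at-0, inverted output ✓; others ✗
  n5: stuck-at-0, inverted output ✓; others ✗
Consistent faults: {n2 stuck-at-0, n2 inverted output, n4 stuck-at-0, n4 inverted output, n5 stuck-at-0, n5 inverted output} — 6 in all.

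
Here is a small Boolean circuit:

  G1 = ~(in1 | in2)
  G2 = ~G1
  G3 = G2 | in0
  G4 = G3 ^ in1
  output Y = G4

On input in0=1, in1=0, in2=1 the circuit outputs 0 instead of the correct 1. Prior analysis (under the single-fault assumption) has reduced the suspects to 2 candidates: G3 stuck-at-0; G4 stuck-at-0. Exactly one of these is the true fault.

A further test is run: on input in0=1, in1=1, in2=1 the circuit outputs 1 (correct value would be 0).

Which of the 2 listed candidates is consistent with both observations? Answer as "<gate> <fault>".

Evaluate each candidate on input in0=1, in1=1, in2=1:
  G3 stuck-at-0: G1=0, G2=1, G3=0 [stuck-at-0], G4=1 → 1 — matches
  G4 stuck-at-0: G1=0, G2=1, G3=1, G4=0 [stuck-at-0] → 0 — eliminated
Only G3 stuck-at-0 reproduces the observed 1.

G3 stuck-at-0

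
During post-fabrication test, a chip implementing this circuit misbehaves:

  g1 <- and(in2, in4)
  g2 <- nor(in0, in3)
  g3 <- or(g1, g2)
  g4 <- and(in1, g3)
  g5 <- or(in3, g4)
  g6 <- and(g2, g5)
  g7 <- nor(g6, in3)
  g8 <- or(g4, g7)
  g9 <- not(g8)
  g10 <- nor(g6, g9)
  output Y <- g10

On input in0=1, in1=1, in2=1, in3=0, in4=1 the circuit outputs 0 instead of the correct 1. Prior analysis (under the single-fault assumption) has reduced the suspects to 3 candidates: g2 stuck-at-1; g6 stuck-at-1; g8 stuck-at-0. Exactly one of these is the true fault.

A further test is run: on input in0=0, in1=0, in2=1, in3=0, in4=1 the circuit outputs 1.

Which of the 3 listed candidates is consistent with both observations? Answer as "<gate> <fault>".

g2 stuck-at-1

Evaluate each candidate on input in0=0, in1=0, in2=1, in3=0, in4=1:
  g2 stuck-at-1: g1=1, g2=1 [stuck-at-1], g3=1, g4=0, g5=0, g6=0, g7=1, g8=1, g9=0, g10=1 → 1 — matches
  g6 stuck-at-1: g1=1, g2=1, g3=1, g4=0, g5=0, g6=1 [stuck-at-1], g7=0, g8=0, g9=1, g10=0 → 0 — eliminated
  g8 stuck-at-0: g1=1, g2=1, g3=1, g4=0, g5=0, g6=0, g7=1, g8=0 [stuck-at-0], g9=1, g10=0 → 0 — eliminated
Only g2 stuck-at-1 reproduces the observed 1.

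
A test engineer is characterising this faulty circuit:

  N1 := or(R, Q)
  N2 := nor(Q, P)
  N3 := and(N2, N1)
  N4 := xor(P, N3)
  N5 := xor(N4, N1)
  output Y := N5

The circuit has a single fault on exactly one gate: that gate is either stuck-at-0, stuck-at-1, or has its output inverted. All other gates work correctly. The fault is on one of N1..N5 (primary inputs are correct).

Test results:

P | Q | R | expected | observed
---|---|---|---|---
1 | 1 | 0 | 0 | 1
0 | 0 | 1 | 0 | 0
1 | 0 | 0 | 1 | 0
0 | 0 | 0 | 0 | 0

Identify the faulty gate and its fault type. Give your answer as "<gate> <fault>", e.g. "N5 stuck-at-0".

Fault-free values for test 1 (P=1, Q=1, R=0): N1=1, N2=0, N3=0, N4=1, N5=0, giving Y=0. Observed 1.
Test 1: faults giving observed 1 are {N1 stuck-at-0, N1 inverted output, N2 stuck-at-1, N2 inverted output, N3 stuck-at-1, N3 inverted output, N4 stuck-at-0, N4 inverted output, N5 stuck-at-1, N5 inverted output}.
Test 2 (P=0, Q=0, R=1): fault-free N1=1, N2=1, N3=1, N4=1, N5=0 → 0; observed 0. Eliminates N2 inverted output, N3 inverted output, N4 stuck-at-0, N4 inverted output, N5 stuck-at-1, N5 inverted output.
Test 3 (P=1, Q=0, R=0): fault-free N1=0, N2=0, N3=0, N4=1, N5=1 → 1; observed 0. Eliminates N1 stuck-at-0, N2 stuck-at-1.
Test 4 (P=0, Q=0, R=0): fault-free N1=0, N2=1, N3=0, N4=0, N5=0 → 0; observed 0. Eliminates N3 stuck-at-1.
Only N1 inverted output is consistent with every test.

N1 inverted output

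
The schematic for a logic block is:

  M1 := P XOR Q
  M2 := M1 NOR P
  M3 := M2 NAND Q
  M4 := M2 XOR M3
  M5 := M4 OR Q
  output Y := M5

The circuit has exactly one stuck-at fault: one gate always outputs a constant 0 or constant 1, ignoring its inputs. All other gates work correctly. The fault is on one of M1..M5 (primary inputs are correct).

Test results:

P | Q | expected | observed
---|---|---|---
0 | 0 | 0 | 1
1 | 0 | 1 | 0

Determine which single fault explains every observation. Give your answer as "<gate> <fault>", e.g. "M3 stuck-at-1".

Fault-free values for test 1 (P=0, Q=0): M1=0, M2=1, M3=1, M4=0, M5=0, giving Y=0. Observed 1.
Test 1: faults giving observed 1 are {M1 stuck-at-1, M2 stuck-at-0, M3 stuck-at-0, M4 stuck-at-1, M5 stuck-at-1}.
Test 2 (P=1, Q=0): fault-free M1=1, M2=0, M3=1, M4=1, M5=1 → 1; observed 0. Eliminates M1 stuck-at-1, M2 stuck-at-0, M4 stuck-at-1, M5 stuck-at-1.
Only M3 stuck-at-0 is consistent with every test.

M3 stuck-at-0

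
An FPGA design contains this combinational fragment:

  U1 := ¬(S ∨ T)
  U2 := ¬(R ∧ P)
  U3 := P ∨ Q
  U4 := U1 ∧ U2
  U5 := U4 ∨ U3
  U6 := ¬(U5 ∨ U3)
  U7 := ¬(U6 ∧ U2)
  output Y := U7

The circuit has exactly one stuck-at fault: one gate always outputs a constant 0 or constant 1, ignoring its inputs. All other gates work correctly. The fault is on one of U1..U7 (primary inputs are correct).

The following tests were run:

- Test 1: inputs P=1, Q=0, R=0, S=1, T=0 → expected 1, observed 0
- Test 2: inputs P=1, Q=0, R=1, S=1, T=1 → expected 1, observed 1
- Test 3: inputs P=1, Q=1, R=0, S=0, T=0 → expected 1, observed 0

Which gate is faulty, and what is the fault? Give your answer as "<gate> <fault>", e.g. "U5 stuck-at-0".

U6 stuck-at-1

Fault-free values for test 1 (P=1, Q=0, R=0, S=1, T=0): U1=0, U2=1, U3=1, U4=0, U5=1, U6=0, U7=1, giving Y=1. Observed 0.
Test 1: faults giving observed 0 are {U3 stuck-at-0, U6 stuck-at-1, U7 stuck-at-0}.
Test 2 (P=1, Q=0, R=1, S=1, T=1): fault-free U1=0, U2=0, U3=1, U4=0, U5=1, U6=0, U7=1 → 1; observed 1. Eliminates U7 stuck-at-0.
Test 3 (P=1, Q=1, R=0, S=0, T=0): fault-free U1=1, U2=1, U3=1, U4=1, U5=1, U6=0, U7=1 → 1; observed 0. Eliminates U3 stuck-at-0.
Only U6 stuck-at-1 is consistent with every test.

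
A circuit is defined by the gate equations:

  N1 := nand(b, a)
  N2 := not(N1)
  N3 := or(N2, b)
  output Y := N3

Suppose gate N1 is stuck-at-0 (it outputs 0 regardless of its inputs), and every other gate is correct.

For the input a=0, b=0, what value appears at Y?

1

Propagate with N1 forced: N1=0 [stuck-at-0], N2=1, N3=1.
So Y = 1. (Without the fault it would be 0.)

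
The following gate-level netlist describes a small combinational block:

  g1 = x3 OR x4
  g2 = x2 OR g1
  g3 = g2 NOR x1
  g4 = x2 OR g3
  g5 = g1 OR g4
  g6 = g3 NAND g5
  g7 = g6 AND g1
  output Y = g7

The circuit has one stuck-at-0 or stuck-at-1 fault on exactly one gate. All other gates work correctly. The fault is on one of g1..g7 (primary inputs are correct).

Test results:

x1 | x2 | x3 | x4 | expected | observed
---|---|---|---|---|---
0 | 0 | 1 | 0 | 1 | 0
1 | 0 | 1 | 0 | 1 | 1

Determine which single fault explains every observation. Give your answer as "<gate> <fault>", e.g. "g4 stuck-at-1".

Fault-free values for test 1 (x1=0, x2=0, x3=1, x4=0): g1=1, g2=1, g3=0, g4=0, g5=1, g6=1, g7=1, giving Y=1. Observed 0.
Test 1: faults giving observed 0 are {g1 stuck-at-0, g2 stuck-at-0, g3 stuck-at-1, g6 stuck-at-0, g7 stuck-at-0}.
Test 2 (x1=1, x2=0, x3=1, x4=0): fault-free g1=1, g2=1, g3=0, g4=0, g5=1, g6=1, g7=1 → 1; observed 1. Eliminates g1 stuck-at-0, g3 stuck-at-1, g6 stuck-at-0, g7 stuck-at-0.
Only g2 stuck-at-0 is consistent with every test.

g2 stuck-at-0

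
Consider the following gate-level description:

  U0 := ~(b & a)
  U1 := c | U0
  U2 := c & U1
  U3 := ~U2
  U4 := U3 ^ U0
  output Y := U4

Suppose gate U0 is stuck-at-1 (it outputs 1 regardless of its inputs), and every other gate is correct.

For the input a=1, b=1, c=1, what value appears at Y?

1

Propagate with U0 forced: U0=1 [stuck-at-1], U1=1, U2=1, U3=0, U4=1.
So Y = 1. (Without the fault it would be 0.)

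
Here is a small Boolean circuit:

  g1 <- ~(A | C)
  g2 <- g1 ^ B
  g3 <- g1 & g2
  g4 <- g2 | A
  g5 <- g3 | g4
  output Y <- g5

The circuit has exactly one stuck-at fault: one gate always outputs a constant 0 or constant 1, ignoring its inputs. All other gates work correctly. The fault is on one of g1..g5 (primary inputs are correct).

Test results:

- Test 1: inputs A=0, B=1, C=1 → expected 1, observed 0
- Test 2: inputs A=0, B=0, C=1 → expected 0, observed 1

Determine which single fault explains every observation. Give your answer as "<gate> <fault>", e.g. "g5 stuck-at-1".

g1 stuck-at-1

Fault-free values for test 1 (A=0, B=1, C=1): g1=0, g2=1, g3=0, g4=1, g5=1, giving Y=1. Observed 0.
Test 1: faults giving observed 0 are {g1 stuck-at-1, g2 stuck-at-0, g4 stuck-at-0, g5 stuck-at-0}.
Test 2 (A=0, B=0, C=1): fault-free g1=0, g2=0, g3=0, g4=0, g5=0 → 0; observed 1. Eliminates g2 stuck-at-0, g4 stuck-at-0, g5 stuck-at-0.
Only g1 stuck-at-1 is consistent with every test.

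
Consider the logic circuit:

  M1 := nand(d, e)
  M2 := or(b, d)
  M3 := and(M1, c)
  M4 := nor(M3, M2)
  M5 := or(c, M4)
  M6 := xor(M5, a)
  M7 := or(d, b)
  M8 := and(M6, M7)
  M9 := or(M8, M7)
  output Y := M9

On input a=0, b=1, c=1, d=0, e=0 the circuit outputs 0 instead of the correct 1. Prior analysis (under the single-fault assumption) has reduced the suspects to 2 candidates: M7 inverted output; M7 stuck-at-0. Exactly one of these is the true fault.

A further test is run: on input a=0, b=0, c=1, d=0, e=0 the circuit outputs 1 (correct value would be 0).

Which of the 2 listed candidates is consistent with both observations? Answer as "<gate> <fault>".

Evaluate each candidate on input a=0, b=0, c=1, d=0, e=0:
  M7 inverted output: M1=1, M2=0, M3=1, M4=0, M5=1, M6=1, M7=1 [inverted output], M8=1, M9=1 → 1 — matches
  M7 stuck-at-0: M1=1, M2=0, M3=1, M4=0, M5=1, M6=1, M7=0 [stuck-at-0], M8=0, M9=0 → 0 — eliminated
Only M7 inverted output reproduces the observed 1.

M7 inverted output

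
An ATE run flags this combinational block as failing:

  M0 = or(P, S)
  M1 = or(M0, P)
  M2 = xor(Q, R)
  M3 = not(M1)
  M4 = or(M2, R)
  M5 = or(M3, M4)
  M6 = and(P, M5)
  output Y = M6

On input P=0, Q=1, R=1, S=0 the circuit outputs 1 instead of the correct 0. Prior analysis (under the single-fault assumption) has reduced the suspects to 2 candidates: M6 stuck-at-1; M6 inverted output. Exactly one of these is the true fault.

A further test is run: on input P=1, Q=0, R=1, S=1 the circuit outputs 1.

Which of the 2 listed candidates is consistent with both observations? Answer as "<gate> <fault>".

Evaluate each candidate on input P=1, Q=0, R=1, S=1:
  M6 stuck-at-1: M0=1, M1=1, M2=1, M3=0, M4=1, M5=1, M6=1 [stuck-at-1] → 1 — matches
  M6 inverted output: M0=1, M1=1, M2=1, M3=0, M4=1, M5=1, M6=0 [inverted output] → 0 — eliminated
Only M6 stuck-at-1 reproduces the observed 1.

M6 stuck-at-1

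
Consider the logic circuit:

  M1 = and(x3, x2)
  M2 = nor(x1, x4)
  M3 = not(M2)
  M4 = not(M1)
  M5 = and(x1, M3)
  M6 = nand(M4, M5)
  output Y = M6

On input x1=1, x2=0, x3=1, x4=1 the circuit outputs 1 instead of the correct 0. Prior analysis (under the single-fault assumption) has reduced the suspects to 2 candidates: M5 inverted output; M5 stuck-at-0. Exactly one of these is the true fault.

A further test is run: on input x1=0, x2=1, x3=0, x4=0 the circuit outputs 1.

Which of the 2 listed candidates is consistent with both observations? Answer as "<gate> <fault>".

M5 stuck-at-0

Evaluate each candidate on input x1=0, x2=1, x3=0, x4=0:
  M5 inverted output: M1=0, M2=1, M3=0, M4=1, M5=1 [inverted output], M6=0 → 0 — eliminated
  M5 stuck-at-0: M1=0, M2=1, M3=0, M4=1, M5=0 [stuck-at-0], M6=1 → 1 — matches
Only M5 stuck-at-0 reproduces the observed 1.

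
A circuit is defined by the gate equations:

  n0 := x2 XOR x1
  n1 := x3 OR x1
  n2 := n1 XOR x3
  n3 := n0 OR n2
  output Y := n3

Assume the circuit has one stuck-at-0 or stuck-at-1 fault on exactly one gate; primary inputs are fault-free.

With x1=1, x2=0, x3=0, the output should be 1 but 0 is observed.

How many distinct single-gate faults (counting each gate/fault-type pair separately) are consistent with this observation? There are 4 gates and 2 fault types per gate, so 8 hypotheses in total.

1

Fault-free: n0=1, n1=1, n2=1, n3=1 → 1. Observed 0.
  n0 stuck-at-0: output 1 ✗
  n0 stuck-at-1: output 1 ✗
  n1 stuck-at-0: output 1 ✗
  n1 stuck-at-1: output 1 ✗
  n2 stuck-at-0: output 1 ✗
  n2 stuck-at-1: output 1 ✗
  n3 stuck-at-0: output 0 ✓
  n3 stuck-at-1: output 1 ✗
Consistent faults: {n3 stuck-at-0} — 1 in all.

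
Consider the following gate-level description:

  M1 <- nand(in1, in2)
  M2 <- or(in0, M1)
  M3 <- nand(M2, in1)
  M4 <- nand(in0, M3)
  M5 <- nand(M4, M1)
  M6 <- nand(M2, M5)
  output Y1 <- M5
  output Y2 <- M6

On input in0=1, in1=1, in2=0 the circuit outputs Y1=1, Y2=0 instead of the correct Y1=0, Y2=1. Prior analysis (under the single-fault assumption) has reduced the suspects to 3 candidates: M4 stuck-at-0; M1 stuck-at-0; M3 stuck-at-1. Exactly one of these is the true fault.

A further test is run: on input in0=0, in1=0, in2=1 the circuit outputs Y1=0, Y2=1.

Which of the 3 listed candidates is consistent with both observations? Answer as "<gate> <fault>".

M3 stuck-at-1

Evaluate each candidate on input in0=0, in1=0, in2=1:
  M4 stuck-at-0: M1=1, M2=1, M3=1, M4=0 [stuck-at-0], M5=1, M6=0 → Y1=1, Y2=0 — eliminated
  M1 stuck-at-0: M1=0 [stuck-at-0], M2=0, M3=1, M4=1, M5=1, M6=1 → Y1=1, Y2=1 — eliminated
  M3 stuck-at-1: M1=1, M2=1, M3=1 [stuck-at-1], M4=1, M5=0, M6=1 → Y1=0, Y2=1 — matches
Only M3 stuck-at-1 reproduces the observed Y1=0, Y2=1.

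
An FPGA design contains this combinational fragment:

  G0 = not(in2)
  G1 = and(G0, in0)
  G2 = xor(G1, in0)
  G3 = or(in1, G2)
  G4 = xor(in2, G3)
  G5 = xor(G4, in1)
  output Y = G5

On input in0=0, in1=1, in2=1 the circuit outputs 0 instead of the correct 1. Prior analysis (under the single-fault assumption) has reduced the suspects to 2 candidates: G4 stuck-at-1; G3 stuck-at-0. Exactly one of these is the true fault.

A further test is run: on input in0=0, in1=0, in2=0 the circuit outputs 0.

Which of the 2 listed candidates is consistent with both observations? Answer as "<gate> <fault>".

G3 stuck-at-0

Evaluate each candidate on input in0=0, in1=0, in2=0:
  G4 stuck-at-1: G0=1, G1=0, G2=0, G3=0, G4=1 [stuck-at-1], G5=1 → 1 — eliminated
  G3 stuck-at-0: G0=1, G1=0, G2=0, G3=0 [stuck-at-0], G4=0, G5=0 → 0 — matches
Only G3 stuck-at-0 reproduces the observed 0.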